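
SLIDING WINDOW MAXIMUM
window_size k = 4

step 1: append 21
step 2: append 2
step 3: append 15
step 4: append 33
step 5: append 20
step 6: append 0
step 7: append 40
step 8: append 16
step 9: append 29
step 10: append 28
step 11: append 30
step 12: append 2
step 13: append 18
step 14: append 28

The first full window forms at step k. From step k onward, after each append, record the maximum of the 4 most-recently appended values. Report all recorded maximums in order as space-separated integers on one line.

step 1: append 21 -> window=[21] (not full yet)
step 2: append 2 -> window=[21, 2] (not full yet)
step 3: append 15 -> window=[21, 2, 15] (not full yet)
step 4: append 33 -> window=[21, 2, 15, 33] -> max=33
step 5: append 20 -> window=[2, 15, 33, 20] -> max=33
step 6: append 0 -> window=[15, 33, 20, 0] -> max=33
step 7: append 40 -> window=[33, 20, 0, 40] -> max=40
step 8: append 16 -> window=[20, 0, 40, 16] -> max=40
step 9: append 29 -> window=[0, 40, 16, 29] -> max=40
step 10: append 28 -> window=[40, 16, 29, 28] -> max=40
step 11: append 30 -> window=[16, 29, 28, 30] -> max=30
step 12: append 2 -> window=[29, 28, 30, 2] -> max=30
step 13: append 18 -> window=[28, 30, 2, 18] -> max=30
step 14: append 28 -> window=[30, 2, 18, 28] -> max=30

Answer: 33 33 33 40 40 40 40 30 30 30 30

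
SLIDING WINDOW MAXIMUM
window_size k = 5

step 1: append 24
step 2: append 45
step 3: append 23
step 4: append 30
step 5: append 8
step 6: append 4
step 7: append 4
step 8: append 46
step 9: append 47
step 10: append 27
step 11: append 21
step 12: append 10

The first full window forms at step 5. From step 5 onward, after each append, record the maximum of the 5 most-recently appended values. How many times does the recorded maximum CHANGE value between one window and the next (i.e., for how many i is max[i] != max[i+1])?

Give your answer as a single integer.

Answer: 3

Derivation:
step 1: append 24 -> window=[24] (not full yet)
step 2: append 45 -> window=[24, 45] (not full yet)
step 3: append 23 -> window=[24, 45, 23] (not full yet)
step 4: append 30 -> window=[24, 45, 23, 30] (not full yet)
step 5: append 8 -> window=[24, 45, 23, 30, 8] -> max=45
step 6: append 4 -> window=[45, 23, 30, 8, 4] -> max=45
step 7: append 4 -> window=[23, 30, 8, 4, 4] -> max=30
step 8: append 46 -> window=[30, 8, 4, 4, 46] -> max=46
step 9: append 47 -> window=[8, 4, 4, 46, 47] -> max=47
step 10: append 27 -> window=[4, 4, 46, 47, 27] -> max=47
step 11: append 21 -> window=[4, 46, 47, 27, 21] -> max=47
step 12: append 10 -> window=[46, 47, 27, 21, 10] -> max=47
Recorded maximums: 45 45 30 46 47 47 47 47
Changes between consecutive maximums: 3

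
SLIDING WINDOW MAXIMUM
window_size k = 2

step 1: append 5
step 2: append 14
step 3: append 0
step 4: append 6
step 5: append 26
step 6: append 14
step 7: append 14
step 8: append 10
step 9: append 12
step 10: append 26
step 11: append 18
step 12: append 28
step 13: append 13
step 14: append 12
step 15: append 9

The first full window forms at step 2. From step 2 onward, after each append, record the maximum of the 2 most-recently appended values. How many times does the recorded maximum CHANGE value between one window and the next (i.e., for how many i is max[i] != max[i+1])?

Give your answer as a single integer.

Answer: 8

Derivation:
step 1: append 5 -> window=[5] (not full yet)
step 2: append 14 -> window=[5, 14] -> max=14
step 3: append 0 -> window=[14, 0] -> max=14
step 4: append 6 -> window=[0, 6] -> max=6
step 5: append 26 -> window=[6, 26] -> max=26
step 6: append 14 -> window=[26, 14] -> max=26
step 7: append 14 -> window=[14, 14] -> max=14
step 8: append 10 -> window=[14, 10] -> max=14
step 9: append 12 -> window=[10, 12] -> max=12
step 10: append 26 -> window=[12, 26] -> max=26
step 11: append 18 -> window=[26, 18] -> max=26
step 12: append 28 -> window=[18, 28] -> max=28
step 13: append 13 -> window=[28, 13] -> max=28
step 14: append 12 -> window=[13, 12] -> max=13
step 15: append 9 -> window=[12, 9] -> max=12
Recorded maximums: 14 14 6 26 26 14 14 12 26 26 28 28 13 12
Changes between consecutive maximums: 8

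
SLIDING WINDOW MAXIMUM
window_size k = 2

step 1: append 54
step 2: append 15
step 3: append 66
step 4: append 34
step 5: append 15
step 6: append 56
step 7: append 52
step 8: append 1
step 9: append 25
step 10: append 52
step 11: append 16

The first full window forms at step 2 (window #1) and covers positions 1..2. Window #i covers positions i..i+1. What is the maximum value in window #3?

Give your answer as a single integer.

step 1: append 54 -> window=[54] (not full yet)
step 2: append 15 -> window=[54, 15] -> max=54
step 3: append 66 -> window=[15, 66] -> max=66
step 4: append 34 -> window=[66, 34] -> max=66
Window #3 max = 66

Answer: 66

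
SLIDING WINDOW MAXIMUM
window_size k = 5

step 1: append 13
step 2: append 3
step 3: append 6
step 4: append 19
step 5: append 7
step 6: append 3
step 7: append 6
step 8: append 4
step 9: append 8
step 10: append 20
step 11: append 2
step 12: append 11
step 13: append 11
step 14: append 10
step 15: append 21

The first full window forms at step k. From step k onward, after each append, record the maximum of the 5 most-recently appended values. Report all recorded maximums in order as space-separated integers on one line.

step 1: append 13 -> window=[13] (not full yet)
step 2: append 3 -> window=[13, 3] (not full yet)
step 3: append 6 -> window=[13, 3, 6] (not full yet)
step 4: append 19 -> window=[13, 3, 6, 19] (not full yet)
step 5: append 7 -> window=[13, 3, 6, 19, 7] -> max=19
step 6: append 3 -> window=[3, 6, 19, 7, 3] -> max=19
step 7: append 6 -> window=[6, 19, 7, 3, 6] -> max=19
step 8: append 4 -> window=[19, 7, 3, 6, 4] -> max=19
step 9: append 8 -> window=[7, 3, 6, 4, 8] -> max=8
step 10: append 20 -> window=[3, 6, 4, 8, 20] -> max=20
step 11: append 2 -> window=[6, 4, 8, 20, 2] -> max=20
step 12: append 11 -> window=[4, 8, 20, 2, 11] -> max=20
step 13: append 11 -> window=[8, 20, 2, 11, 11] -> max=20
step 14: append 10 -> window=[20, 2, 11, 11, 10] -> max=20
step 15: append 21 -> window=[2, 11, 11, 10, 21] -> max=21

Answer: 19 19 19 19 8 20 20 20 20 20 21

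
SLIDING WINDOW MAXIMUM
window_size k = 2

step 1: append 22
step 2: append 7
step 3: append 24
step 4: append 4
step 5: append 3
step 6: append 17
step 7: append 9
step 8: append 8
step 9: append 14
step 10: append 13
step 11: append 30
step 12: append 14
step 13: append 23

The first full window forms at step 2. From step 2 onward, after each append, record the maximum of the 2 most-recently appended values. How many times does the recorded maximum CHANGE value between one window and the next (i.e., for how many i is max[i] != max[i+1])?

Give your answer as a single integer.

step 1: append 22 -> window=[22] (not full yet)
step 2: append 7 -> window=[22, 7] -> max=22
step 3: append 24 -> window=[7, 24] -> max=24
step 4: append 4 -> window=[24, 4] -> max=24
step 5: append 3 -> window=[4, 3] -> max=4
step 6: append 17 -> window=[3, 17] -> max=17
step 7: append 9 -> window=[17, 9] -> max=17
step 8: append 8 -> window=[9, 8] -> max=9
step 9: append 14 -> window=[8, 14] -> max=14
step 10: append 13 -> window=[14, 13] -> max=14
step 11: append 30 -> window=[13, 30] -> max=30
step 12: append 14 -> window=[30, 14] -> max=30
step 13: append 23 -> window=[14, 23] -> max=23
Recorded maximums: 22 24 24 4 17 17 9 14 14 30 30 23
Changes between consecutive maximums: 7

Answer: 7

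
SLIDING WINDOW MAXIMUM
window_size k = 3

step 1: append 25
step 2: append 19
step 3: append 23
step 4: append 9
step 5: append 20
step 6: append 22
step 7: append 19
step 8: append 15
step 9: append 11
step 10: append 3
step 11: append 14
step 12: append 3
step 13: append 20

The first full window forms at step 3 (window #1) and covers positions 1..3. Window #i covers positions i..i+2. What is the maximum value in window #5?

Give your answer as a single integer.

Answer: 22

Derivation:
step 1: append 25 -> window=[25] (not full yet)
step 2: append 19 -> window=[25, 19] (not full yet)
step 3: append 23 -> window=[25, 19, 23] -> max=25
step 4: append 9 -> window=[19, 23, 9] -> max=23
step 5: append 20 -> window=[23, 9, 20] -> max=23
step 6: append 22 -> window=[9, 20, 22] -> max=22
step 7: append 19 -> window=[20, 22, 19] -> max=22
Window #5 max = 22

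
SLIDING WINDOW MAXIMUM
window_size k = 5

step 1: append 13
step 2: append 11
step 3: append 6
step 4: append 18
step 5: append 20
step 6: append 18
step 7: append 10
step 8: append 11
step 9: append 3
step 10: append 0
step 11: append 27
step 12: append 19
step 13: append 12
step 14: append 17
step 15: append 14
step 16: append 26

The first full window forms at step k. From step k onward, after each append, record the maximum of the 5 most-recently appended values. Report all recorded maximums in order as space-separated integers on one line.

Answer: 20 20 20 20 20 18 27 27 27 27 27 26

Derivation:
step 1: append 13 -> window=[13] (not full yet)
step 2: append 11 -> window=[13, 11] (not full yet)
step 3: append 6 -> window=[13, 11, 6] (not full yet)
step 4: append 18 -> window=[13, 11, 6, 18] (not full yet)
step 5: append 20 -> window=[13, 11, 6, 18, 20] -> max=20
step 6: append 18 -> window=[11, 6, 18, 20, 18] -> max=20
step 7: append 10 -> window=[6, 18, 20, 18, 10] -> max=20
step 8: append 11 -> window=[18, 20, 18, 10, 11] -> max=20
step 9: append 3 -> window=[20, 18, 10, 11, 3] -> max=20
step 10: append 0 -> window=[18, 10, 11, 3, 0] -> max=18
step 11: append 27 -> window=[10, 11, 3, 0, 27] -> max=27
step 12: append 19 -> window=[11, 3, 0, 27, 19] -> max=27
step 13: append 12 -> window=[3, 0, 27, 19, 12] -> max=27
step 14: append 17 -> window=[0, 27, 19, 12, 17] -> max=27
step 15: append 14 -> window=[27, 19, 12, 17, 14] -> max=27
step 16: append 26 -> window=[19, 12, 17, 14, 26] -> max=26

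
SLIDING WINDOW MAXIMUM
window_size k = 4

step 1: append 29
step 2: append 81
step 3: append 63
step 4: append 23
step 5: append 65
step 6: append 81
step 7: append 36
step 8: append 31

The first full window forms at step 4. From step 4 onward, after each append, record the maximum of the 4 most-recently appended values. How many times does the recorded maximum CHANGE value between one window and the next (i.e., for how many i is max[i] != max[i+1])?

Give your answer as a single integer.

step 1: append 29 -> window=[29] (not full yet)
step 2: append 81 -> window=[29, 81] (not full yet)
step 3: append 63 -> window=[29, 81, 63] (not full yet)
step 4: append 23 -> window=[29, 81, 63, 23] -> max=81
step 5: append 65 -> window=[81, 63, 23, 65] -> max=81
step 6: append 81 -> window=[63, 23, 65, 81] -> max=81
step 7: append 36 -> window=[23, 65, 81, 36] -> max=81
step 8: append 31 -> window=[65, 81, 36, 31] -> max=81
Recorded maximums: 81 81 81 81 81
Changes between consecutive maximums: 0

Answer: 0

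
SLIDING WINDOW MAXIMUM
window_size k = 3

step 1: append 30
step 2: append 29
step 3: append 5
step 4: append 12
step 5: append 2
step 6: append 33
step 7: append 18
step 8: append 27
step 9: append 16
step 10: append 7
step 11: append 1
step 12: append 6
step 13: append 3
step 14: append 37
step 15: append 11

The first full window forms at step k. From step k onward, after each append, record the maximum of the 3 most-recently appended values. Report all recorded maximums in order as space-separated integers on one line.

Answer: 30 29 12 33 33 33 27 27 16 7 6 37 37

Derivation:
step 1: append 30 -> window=[30] (not full yet)
step 2: append 29 -> window=[30, 29] (not full yet)
step 3: append 5 -> window=[30, 29, 5] -> max=30
step 4: append 12 -> window=[29, 5, 12] -> max=29
step 5: append 2 -> window=[5, 12, 2] -> max=12
step 6: append 33 -> window=[12, 2, 33] -> max=33
step 7: append 18 -> window=[2, 33, 18] -> max=33
step 8: append 27 -> window=[33, 18, 27] -> max=33
step 9: append 16 -> window=[18, 27, 16] -> max=27
step 10: append 7 -> window=[27, 16, 7] -> max=27
step 11: append 1 -> window=[16, 7, 1] -> max=16
step 12: append 6 -> window=[7, 1, 6] -> max=7
step 13: append 3 -> window=[1, 6, 3] -> max=6
step 14: append 37 -> window=[6, 3, 37] -> max=37
step 15: append 11 -> window=[3, 37, 11] -> max=37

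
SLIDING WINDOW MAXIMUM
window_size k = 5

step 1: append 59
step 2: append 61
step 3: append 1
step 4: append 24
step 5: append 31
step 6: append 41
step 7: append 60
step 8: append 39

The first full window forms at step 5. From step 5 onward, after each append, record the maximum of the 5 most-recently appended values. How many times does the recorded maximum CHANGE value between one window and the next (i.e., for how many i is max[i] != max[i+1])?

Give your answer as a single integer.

Answer: 1

Derivation:
step 1: append 59 -> window=[59] (not full yet)
step 2: append 61 -> window=[59, 61] (not full yet)
step 3: append 1 -> window=[59, 61, 1] (not full yet)
step 4: append 24 -> window=[59, 61, 1, 24] (not full yet)
step 5: append 31 -> window=[59, 61, 1, 24, 31] -> max=61
step 6: append 41 -> window=[61, 1, 24, 31, 41] -> max=61
step 7: append 60 -> window=[1, 24, 31, 41, 60] -> max=60
step 8: append 39 -> window=[24, 31, 41, 60, 39] -> max=60
Recorded maximums: 61 61 60 60
Changes between consecutive maximums: 1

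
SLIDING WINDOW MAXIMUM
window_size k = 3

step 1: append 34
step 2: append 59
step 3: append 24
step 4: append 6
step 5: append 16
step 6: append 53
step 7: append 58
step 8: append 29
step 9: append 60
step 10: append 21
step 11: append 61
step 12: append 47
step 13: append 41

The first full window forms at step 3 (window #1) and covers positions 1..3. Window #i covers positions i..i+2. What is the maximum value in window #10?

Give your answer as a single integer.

Answer: 61

Derivation:
step 1: append 34 -> window=[34] (not full yet)
step 2: append 59 -> window=[34, 59] (not full yet)
step 3: append 24 -> window=[34, 59, 24] -> max=59
step 4: append 6 -> window=[59, 24, 6] -> max=59
step 5: append 16 -> window=[24, 6, 16] -> max=24
step 6: append 53 -> window=[6, 16, 53] -> max=53
step 7: append 58 -> window=[16, 53, 58] -> max=58
step 8: append 29 -> window=[53, 58, 29] -> max=58
step 9: append 60 -> window=[58, 29, 60] -> max=60
step 10: append 21 -> window=[29, 60, 21] -> max=60
step 11: append 61 -> window=[60, 21, 61] -> max=61
step 12: append 47 -> window=[21, 61, 47] -> max=61
Window #10 max = 61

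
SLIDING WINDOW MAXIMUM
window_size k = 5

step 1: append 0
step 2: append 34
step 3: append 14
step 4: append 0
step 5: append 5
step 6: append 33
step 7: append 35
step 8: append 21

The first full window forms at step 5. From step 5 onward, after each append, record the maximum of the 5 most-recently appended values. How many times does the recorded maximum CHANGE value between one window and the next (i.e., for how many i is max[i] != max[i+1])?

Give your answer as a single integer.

Answer: 1

Derivation:
step 1: append 0 -> window=[0] (not full yet)
step 2: append 34 -> window=[0, 34] (not full yet)
step 3: append 14 -> window=[0, 34, 14] (not full yet)
step 4: append 0 -> window=[0, 34, 14, 0] (not full yet)
step 5: append 5 -> window=[0, 34, 14, 0, 5] -> max=34
step 6: append 33 -> window=[34, 14, 0, 5, 33] -> max=34
step 7: append 35 -> window=[14, 0, 5, 33, 35] -> max=35
step 8: append 21 -> window=[0, 5, 33, 35, 21] -> max=35
Recorded maximums: 34 34 35 35
Changes between consecutive maximums: 1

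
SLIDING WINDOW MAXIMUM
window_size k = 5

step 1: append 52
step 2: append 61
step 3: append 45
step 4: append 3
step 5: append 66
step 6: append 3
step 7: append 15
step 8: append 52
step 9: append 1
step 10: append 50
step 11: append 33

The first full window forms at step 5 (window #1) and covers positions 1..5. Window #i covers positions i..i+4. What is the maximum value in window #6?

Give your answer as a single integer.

step 1: append 52 -> window=[52] (not full yet)
step 2: append 61 -> window=[52, 61] (not full yet)
step 3: append 45 -> window=[52, 61, 45] (not full yet)
step 4: append 3 -> window=[52, 61, 45, 3] (not full yet)
step 5: append 66 -> window=[52, 61, 45, 3, 66] -> max=66
step 6: append 3 -> window=[61, 45, 3, 66, 3] -> max=66
step 7: append 15 -> window=[45, 3, 66, 3, 15] -> max=66
step 8: append 52 -> window=[3, 66, 3, 15, 52] -> max=66
step 9: append 1 -> window=[66, 3, 15, 52, 1] -> max=66
step 10: append 50 -> window=[3, 15, 52, 1, 50] -> max=52
Window #6 max = 52

Answer: 52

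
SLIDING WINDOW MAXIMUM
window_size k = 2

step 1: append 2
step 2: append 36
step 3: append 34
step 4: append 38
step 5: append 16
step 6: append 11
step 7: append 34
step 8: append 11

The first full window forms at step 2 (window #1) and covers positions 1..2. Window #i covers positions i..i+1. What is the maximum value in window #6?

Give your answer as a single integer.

Answer: 34

Derivation:
step 1: append 2 -> window=[2] (not full yet)
step 2: append 36 -> window=[2, 36] -> max=36
step 3: append 34 -> window=[36, 34] -> max=36
step 4: append 38 -> window=[34, 38] -> max=38
step 5: append 16 -> window=[38, 16] -> max=38
step 6: append 11 -> window=[16, 11] -> max=16
step 7: append 34 -> window=[11, 34] -> max=34
Window #6 max = 34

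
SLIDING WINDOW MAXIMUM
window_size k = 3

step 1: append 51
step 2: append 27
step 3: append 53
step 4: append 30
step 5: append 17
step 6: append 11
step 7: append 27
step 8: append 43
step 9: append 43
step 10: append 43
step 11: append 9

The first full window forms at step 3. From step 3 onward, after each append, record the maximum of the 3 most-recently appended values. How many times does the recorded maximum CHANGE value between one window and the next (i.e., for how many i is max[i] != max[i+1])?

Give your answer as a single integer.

step 1: append 51 -> window=[51] (not full yet)
step 2: append 27 -> window=[51, 27] (not full yet)
step 3: append 53 -> window=[51, 27, 53] -> max=53
step 4: append 30 -> window=[27, 53, 30] -> max=53
step 5: append 17 -> window=[53, 30, 17] -> max=53
step 6: append 11 -> window=[30, 17, 11] -> max=30
step 7: append 27 -> window=[17, 11, 27] -> max=27
step 8: append 43 -> window=[11, 27, 43] -> max=43
step 9: append 43 -> window=[27, 43, 43] -> max=43
step 10: append 43 -> window=[43, 43, 43] -> max=43
step 11: append 9 -> window=[43, 43, 9] -> max=43
Recorded maximums: 53 53 53 30 27 43 43 43 43
Changes between consecutive maximums: 3

Answer: 3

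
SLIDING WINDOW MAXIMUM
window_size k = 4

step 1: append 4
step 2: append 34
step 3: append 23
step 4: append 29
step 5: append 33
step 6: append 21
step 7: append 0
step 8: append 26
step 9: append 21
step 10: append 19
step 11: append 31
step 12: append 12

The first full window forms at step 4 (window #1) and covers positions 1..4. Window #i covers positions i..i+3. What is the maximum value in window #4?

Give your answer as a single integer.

step 1: append 4 -> window=[4] (not full yet)
step 2: append 34 -> window=[4, 34] (not full yet)
step 3: append 23 -> window=[4, 34, 23] (not full yet)
step 4: append 29 -> window=[4, 34, 23, 29] -> max=34
step 5: append 33 -> window=[34, 23, 29, 33] -> max=34
step 6: append 21 -> window=[23, 29, 33, 21] -> max=33
step 7: append 0 -> window=[29, 33, 21, 0] -> max=33
Window #4 max = 33

Answer: 33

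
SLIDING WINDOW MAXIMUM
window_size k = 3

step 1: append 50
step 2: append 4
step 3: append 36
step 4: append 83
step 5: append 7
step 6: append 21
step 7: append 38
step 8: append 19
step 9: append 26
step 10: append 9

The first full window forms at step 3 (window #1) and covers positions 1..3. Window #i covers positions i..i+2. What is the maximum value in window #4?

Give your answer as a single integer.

Answer: 83

Derivation:
step 1: append 50 -> window=[50] (not full yet)
step 2: append 4 -> window=[50, 4] (not full yet)
step 3: append 36 -> window=[50, 4, 36] -> max=50
step 4: append 83 -> window=[4, 36, 83] -> max=83
step 5: append 7 -> window=[36, 83, 7] -> max=83
step 6: append 21 -> window=[83, 7, 21] -> max=83
Window #4 max = 83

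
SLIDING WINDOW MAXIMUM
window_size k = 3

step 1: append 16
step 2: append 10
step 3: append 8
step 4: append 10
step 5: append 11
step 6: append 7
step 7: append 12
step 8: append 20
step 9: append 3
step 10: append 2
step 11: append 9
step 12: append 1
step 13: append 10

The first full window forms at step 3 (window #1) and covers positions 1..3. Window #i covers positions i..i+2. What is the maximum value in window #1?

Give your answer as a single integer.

step 1: append 16 -> window=[16] (not full yet)
step 2: append 10 -> window=[16, 10] (not full yet)
step 3: append 8 -> window=[16, 10, 8] -> max=16
Window #1 max = 16

Answer: 16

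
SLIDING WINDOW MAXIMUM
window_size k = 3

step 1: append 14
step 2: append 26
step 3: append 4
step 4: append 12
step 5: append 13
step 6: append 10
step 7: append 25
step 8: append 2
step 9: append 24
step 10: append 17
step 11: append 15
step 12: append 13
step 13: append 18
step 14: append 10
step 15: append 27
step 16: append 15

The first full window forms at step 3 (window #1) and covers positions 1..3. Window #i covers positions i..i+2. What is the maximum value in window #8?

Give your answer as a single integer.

step 1: append 14 -> window=[14] (not full yet)
step 2: append 26 -> window=[14, 26] (not full yet)
step 3: append 4 -> window=[14, 26, 4] -> max=26
step 4: append 12 -> window=[26, 4, 12] -> max=26
step 5: append 13 -> window=[4, 12, 13] -> max=13
step 6: append 10 -> window=[12, 13, 10] -> max=13
step 7: append 25 -> window=[13, 10, 25] -> max=25
step 8: append 2 -> window=[10, 25, 2] -> max=25
step 9: append 24 -> window=[25, 2, 24] -> max=25
step 10: append 17 -> window=[2, 24, 17] -> max=24
Window #8 max = 24

Answer: 24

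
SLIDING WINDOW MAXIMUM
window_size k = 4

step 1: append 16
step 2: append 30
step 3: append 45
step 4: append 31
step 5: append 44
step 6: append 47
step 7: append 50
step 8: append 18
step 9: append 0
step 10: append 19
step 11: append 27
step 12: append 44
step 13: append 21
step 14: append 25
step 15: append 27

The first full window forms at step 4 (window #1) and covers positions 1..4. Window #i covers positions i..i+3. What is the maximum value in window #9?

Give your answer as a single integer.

Answer: 44

Derivation:
step 1: append 16 -> window=[16] (not full yet)
step 2: append 30 -> window=[16, 30] (not full yet)
step 3: append 45 -> window=[16, 30, 45] (not full yet)
step 4: append 31 -> window=[16, 30, 45, 31] -> max=45
step 5: append 44 -> window=[30, 45, 31, 44] -> max=45
step 6: append 47 -> window=[45, 31, 44, 47] -> max=47
step 7: append 50 -> window=[31, 44, 47, 50] -> max=50
step 8: append 18 -> window=[44, 47, 50, 18] -> max=50
step 9: append 0 -> window=[47, 50, 18, 0] -> max=50
step 10: append 19 -> window=[50, 18, 0, 19] -> max=50
step 11: append 27 -> window=[18, 0, 19, 27] -> max=27
step 12: append 44 -> window=[0, 19, 27, 44] -> max=44
Window #9 max = 44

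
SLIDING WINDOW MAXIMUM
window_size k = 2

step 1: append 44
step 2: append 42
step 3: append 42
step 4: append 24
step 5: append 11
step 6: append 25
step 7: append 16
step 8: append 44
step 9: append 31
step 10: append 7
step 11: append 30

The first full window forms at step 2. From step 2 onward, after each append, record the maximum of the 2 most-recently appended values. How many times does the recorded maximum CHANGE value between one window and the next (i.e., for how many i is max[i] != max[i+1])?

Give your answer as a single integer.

Answer: 6

Derivation:
step 1: append 44 -> window=[44] (not full yet)
step 2: append 42 -> window=[44, 42] -> max=44
step 3: append 42 -> window=[42, 42] -> max=42
step 4: append 24 -> window=[42, 24] -> max=42
step 5: append 11 -> window=[24, 11] -> max=24
step 6: append 25 -> window=[11, 25] -> max=25
step 7: append 16 -> window=[25, 16] -> max=25
step 8: append 44 -> window=[16, 44] -> max=44
step 9: append 31 -> window=[44, 31] -> max=44
step 10: append 7 -> window=[31, 7] -> max=31
step 11: append 30 -> window=[7, 30] -> max=30
Recorded maximums: 44 42 42 24 25 25 44 44 31 30
Changes between consecutive maximums: 6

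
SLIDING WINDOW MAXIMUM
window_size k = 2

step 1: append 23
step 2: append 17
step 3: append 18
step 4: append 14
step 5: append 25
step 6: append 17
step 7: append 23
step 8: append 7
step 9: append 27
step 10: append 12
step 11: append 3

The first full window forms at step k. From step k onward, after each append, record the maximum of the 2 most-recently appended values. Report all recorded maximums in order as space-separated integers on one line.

step 1: append 23 -> window=[23] (not full yet)
step 2: append 17 -> window=[23, 17] -> max=23
step 3: append 18 -> window=[17, 18] -> max=18
step 4: append 14 -> window=[18, 14] -> max=18
step 5: append 25 -> window=[14, 25] -> max=25
step 6: append 17 -> window=[25, 17] -> max=25
step 7: append 23 -> window=[17, 23] -> max=23
step 8: append 7 -> window=[23, 7] -> max=23
step 9: append 27 -> window=[7, 27] -> max=27
step 10: append 12 -> window=[27, 12] -> max=27
step 11: append 3 -> window=[12, 3] -> max=12

Answer: 23 18 18 25 25 23 23 27 27 12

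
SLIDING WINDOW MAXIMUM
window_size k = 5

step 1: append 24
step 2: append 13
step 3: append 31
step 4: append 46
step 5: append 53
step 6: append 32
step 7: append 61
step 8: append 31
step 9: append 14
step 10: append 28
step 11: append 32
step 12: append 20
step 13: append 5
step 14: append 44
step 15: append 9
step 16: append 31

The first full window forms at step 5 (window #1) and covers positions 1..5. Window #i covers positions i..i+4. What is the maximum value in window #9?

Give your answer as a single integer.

Answer: 32

Derivation:
step 1: append 24 -> window=[24] (not full yet)
step 2: append 13 -> window=[24, 13] (not full yet)
step 3: append 31 -> window=[24, 13, 31] (not full yet)
step 4: append 46 -> window=[24, 13, 31, 46] (not full yet)
step 5: append 53 -> window=[24, 13, 31, 46, 53] -> max=53
step 6: append 32 -> window=[13, 31, 46, 53, 32] -> max=53
step 7: append 61 -> window=[31, 46, 53, 32, 61] -> max=61
step 8: append 31 -> window=[46, 53, 32, 61, 31] -> max=61
step 9: append 14 -> window=[53, 32, 61, 31, 14] -> max=61
step 10: append 28 -> window=[32, 61, 31, 14, 28] -> max=61
step 11: append 32 -> window=[61, 31, 14, 28, 32] -> max=61
step 12: append 20 -> window=[31, 14, 28, 32, 20] -> max=32
step 13: append 5 -> window=[14, 28, 32, 20, 5] -> max=32
Window #9 max = 32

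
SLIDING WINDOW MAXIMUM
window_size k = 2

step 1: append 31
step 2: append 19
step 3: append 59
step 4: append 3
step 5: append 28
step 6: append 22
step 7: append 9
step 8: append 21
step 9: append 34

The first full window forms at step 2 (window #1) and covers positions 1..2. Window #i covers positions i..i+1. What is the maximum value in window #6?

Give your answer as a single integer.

step 1: append 31 -> window=[31] (not full yet)
step 2: append 19 -> window=[31, 19] -> max=31
step 3: append 59 -> window=[19, 59] -> max=59
step 4: append 3 -> window=[59, 3] -> max=59
step 5: append 28 -> window=[3, 28] -> max=28
step 6: append 22 -> window=[28, 22] -> max=28
step 7: append 9 -> window=[22, 9] -> max=22
Window #6 max = 22

Answer: 22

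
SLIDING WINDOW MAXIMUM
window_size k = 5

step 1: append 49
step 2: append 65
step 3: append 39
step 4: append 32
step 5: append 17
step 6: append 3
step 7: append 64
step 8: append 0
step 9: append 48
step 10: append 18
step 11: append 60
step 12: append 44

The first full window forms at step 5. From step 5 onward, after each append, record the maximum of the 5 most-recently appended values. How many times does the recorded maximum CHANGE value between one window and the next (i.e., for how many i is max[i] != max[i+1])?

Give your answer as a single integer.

Answer: 2

Derivation:
step 1: append 49 -> window=[49] (not full yet)
step 2: append 65 -> window=[49, 65] (not full yet)
step 3: append 39 -> window=[49, 65, 39] (not full yet)
step 4: append 32 -> window=[49, 65, 39, 32] (not full yet)
step 5: append 17 -> window=[49, 65, 39, 32, 17] -> max=65
step 6: append 3 -> window=[65, 39, 32, 17, 3] -> max=65
step 7: append 64 -> window=[39, 32, 17, 3, 64] -> max=64
step 8: append 0 -> window=[32, 17, 3, 64, 0] -> max=64
step 9: append 48 -> window=[17, 3, 64, 0, 48] -> max=64
step 10: append 18 -> window=[3, 64, 0, 48, 18] -> max=64
step 11: append 60 -> window=[64, 0, 48, 18, 60] -> max=64
step 12: append 44 -> window=[0, 48, 18, 60, 44] -> max=60
Recorded maximums: 65 65 64 64 64 64 64 60
Changes between consecutive maximums: 2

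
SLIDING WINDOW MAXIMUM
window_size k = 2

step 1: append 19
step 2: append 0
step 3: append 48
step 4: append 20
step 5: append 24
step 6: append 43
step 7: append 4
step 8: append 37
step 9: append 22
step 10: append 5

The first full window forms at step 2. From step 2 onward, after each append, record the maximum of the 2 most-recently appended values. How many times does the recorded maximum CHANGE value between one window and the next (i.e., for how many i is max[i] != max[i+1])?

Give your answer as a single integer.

step 1: append 19 -> window=[19] (not full yet)
step 2: append 0 -> window=[19, 0] -> max=19
step 3: append 48 -> window=[0, 48] -> max=48
step 4: append 20 -> window=[48, 20] -> max=48
step 5: append 24 -> window=[20, 24] -> max=24
step 6: append 43 -> window=[24, 43] -> max=43
step 7: append 4 -> window=[43, 4] -> max=43
step 8: append 37 -> window=[4, 37] -> max=37
step 9: append 22 -> window=[37, 22] -> max=37
step 10: append 5 -> window=[22, 5] -> max=22
Recorded maximums: 19 48 48 24 43 43 37 37 22
Changes between consecutive maximums: 5

Answer: 5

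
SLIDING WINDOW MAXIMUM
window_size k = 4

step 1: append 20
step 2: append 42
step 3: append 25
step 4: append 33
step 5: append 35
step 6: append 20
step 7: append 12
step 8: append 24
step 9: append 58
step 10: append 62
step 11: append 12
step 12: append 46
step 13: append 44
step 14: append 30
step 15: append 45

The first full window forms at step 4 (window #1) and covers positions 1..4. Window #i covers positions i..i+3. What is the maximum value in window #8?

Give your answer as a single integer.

step 1: append 20 -> window=[20] (not full yet)
step 2: append 42 -> window=[20, 42] (not full yet)
step 3: append 25 -> window=[20, 42, 25] (not full yet)
step 4: append 33 -> window=[20, 42, 25, 33] -> max=42
step 5: append 35 -> window=[42, 25, 33, 35] -> max=42
step 6: append 20 -> window=[25, 33, 35, 20] -> max=35
step 7: append 12 -> window=[33, 35, 20, 12] -> max=35
step 8: append 24 -> window=[35, 20, 12, 24] -> max=35
step 9: append 58 -> window=[20, 12, 24, 58] -> max=58
step 10: append 62 -> window=[12, 24, 58, 62] -> max=62
step 11: append 12 -> window=[24, 58, 62, 12] -> max=62
Window #8 max = 62

Answer: 62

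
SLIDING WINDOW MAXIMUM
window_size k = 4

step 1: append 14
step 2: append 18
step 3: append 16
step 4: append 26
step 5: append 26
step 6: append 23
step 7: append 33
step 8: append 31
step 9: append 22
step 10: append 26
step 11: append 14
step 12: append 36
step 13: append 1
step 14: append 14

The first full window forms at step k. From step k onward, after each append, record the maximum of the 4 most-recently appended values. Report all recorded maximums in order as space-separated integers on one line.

step 1: append 14 -> window=[14] (not full yet)
step 2: append 18 -> window=[14, 18] (not full yet)
step 3: append 16 -> window=[14, 18, 16] (not full yet)
step 4: append 26 -> window=[14, 18, 16, 26] -> max=26
step 5: append 26 -> window=[18, 16, 26, 26] -> max=26
step 6: append 23 -> window=[16, 26, 26, 23] -> max=26
step 7: append 33 -> window=[26, 26, 23, 33] -> max=33
step 8: append 31 -> window=[26, 23, 33, 31] -> max=33
step 9: append 22 -> window=[23, 33, 31, 22] -> max=33
step 10: append 26 -> window=[33, 31, 22, 26] -> max=33
step 11: append 14 -> window=[31, 22, 26, 14] -> max=31
step 12: append 36 -> window=[22, 26, 14, 36] -> max=36
step 13: append 1 -> window=[26, 14, 36, 1] -> max=36
step 14: append 14 -> window=[14, 36, 1, 14] -> max=36

Answer: 26 26 26 33 33 33 33 31 36 36 36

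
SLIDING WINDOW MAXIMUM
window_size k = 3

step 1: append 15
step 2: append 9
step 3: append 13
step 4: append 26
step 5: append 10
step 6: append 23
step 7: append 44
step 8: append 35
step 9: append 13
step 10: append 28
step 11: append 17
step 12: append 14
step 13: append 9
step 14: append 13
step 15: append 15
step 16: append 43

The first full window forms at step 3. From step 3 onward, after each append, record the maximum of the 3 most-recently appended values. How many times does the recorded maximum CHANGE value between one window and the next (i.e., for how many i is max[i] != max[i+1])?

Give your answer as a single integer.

Answer: 8

Derivation:
step 1: append 15 -> window=[15] (not full yet)
step 2: append 9 -> window=[15, 9] (not full yet)
step 3: append 13 -> window=[15, 9, 13] -> max=15
step 4: append 26 -> window=[9, 13, 26] -> max=26
step 5: append 10 -> window=[13, 26, 10] -> max=26
step 6: append 23 -> window=[26, 10, 23] -> max=26
step 7: append 44 -> window=[10, 23, 44] -> max=44
step 8: append 35 -> window=[23, 44, 35] -> max=44
step 9: append 13 -> window=[44, 35, 13] -> max=44
step 10: append 28 -> window=[35, 13, 28] -> max=35
step 11: append 17 -> window=[13, 28, 17] -> max=28
step 12: append 14 -> window=[28, 17, 14] -> max=28
step 13: append 9 -> window=[17, 14, 9] -> max=17
step 14: append 13 -> window=[14, 9, 13] -> max=14
step 15: append 15 -> window=[9, 13, 15] -> max=15
step 16: append 43 -> window=[13, 15, 43] -> max=43
Recorded maximums: 15 26 26 26 44 44 44 35 28 28 17 14 15 43
Changes between consecutive maximums: 8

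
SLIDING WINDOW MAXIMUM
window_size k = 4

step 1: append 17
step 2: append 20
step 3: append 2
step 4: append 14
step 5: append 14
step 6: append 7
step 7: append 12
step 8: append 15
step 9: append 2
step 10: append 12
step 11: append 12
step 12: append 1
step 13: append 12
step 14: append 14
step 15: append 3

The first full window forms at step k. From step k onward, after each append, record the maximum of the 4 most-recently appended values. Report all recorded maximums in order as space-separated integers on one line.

step 1: append 17 -> window=[17] (not full yet)
step 2: append 20 -> window=[17, 20] (not full yet)
step 3: append 2 -> window=[17, 20, 2] (not full yet)
step 4: append 14 -> window=[17, 20, 2, 14] -> max=20
step 5: append 14 -> window=[20, 2, 14, 14] -> max=20
step 6: append 7 -> window=[2, 14, 14, 7] -> max=14
step 7: append 12 -> window=[14, 14, 7, 12] -> max=14
step 8: append 15 -> window=[14, 7, 12, 15] -> max=15
step 9: append 2 -> window=[7, 12, 15, 2] -> max=15
step 10: append 12 -> window=[12, 15, 2, 12] -> max=15
step 11: append 12 -> window=[15, 2, 12, 12] -> max=15
step 12: append 1 -> window=[2, 12, 12, 1] -> max=12
step 13: append 12 -> window=[12, 12, 1, 12] -> max=12
step 14: append 14 -> window=[12, 1, 12, 14] -> max=14
step 15: append 3 -> window=[1, 12, 14, 3] -> max=14

Answer: 20 20 14 14 15 15 15 15 12 12 14 14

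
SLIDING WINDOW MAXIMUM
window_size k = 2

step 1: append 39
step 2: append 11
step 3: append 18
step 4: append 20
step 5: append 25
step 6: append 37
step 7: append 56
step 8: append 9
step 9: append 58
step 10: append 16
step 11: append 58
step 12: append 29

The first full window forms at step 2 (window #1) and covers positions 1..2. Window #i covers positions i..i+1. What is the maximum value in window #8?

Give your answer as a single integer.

step 1: append 39 -> window=[39] (not full yet)
step 2: append 11 -> window=[39, 11] -> max=39
step 3: append 18 -> window=[11, 18] -> max=18
step 4: append 20 -> window=[18, 20] -> max=20
step 5: append 25 -> window=[20, 25] -> max=25
step 6: append 37 -> window=[25, 37] -> max=37
step 7: append 56 -> window=[37, 56] -> max=56
step 8: append 9 -> window=[56, 9] -> max=56
step 9: append 58 -> window=[9, 58] -> max=58
Window #8 max = 58

Answer: 58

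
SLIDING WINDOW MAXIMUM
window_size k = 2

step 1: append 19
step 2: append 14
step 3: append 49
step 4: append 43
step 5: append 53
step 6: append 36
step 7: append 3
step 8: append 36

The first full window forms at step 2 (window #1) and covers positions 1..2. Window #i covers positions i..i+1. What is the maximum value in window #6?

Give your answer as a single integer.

step 1: append 19 -> window=[19] (not full yet)
step 2: append 14 -> window=[19, 14] -> max=19
step 3: append 49 -> window=[14, 49] -> max=49
step 4: append 43 -> window=[49, 43] -> max=49
step 5: append 53 -> window=[43, 53] -> max=53
step 6: append 36 -> window=[53, 36] -> max=53
step 7: append 3 -> window=[36, 3] -> max=36
Window #6 max = 36

Answer: 36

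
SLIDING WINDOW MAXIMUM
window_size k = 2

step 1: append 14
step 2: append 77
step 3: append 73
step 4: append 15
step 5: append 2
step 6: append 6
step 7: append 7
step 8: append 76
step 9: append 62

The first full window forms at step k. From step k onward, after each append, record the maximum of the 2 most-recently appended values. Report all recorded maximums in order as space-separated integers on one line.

Answer: 77 77 73 15 6 7 76 76

Derivation:
step 1: append 14 -> window=[14] (not full yet)
step 2: append 77 -> window=[14, 77] -> max=77
step 3: append 73 -> window=[77, 73] -> max=77
step 4: append 15 -> window=[73, 15] -> max=73
step 5: append 2 -> window=[15, 2] -> max=15
step 6: append 6 -> window=[2, 6] -> max=6
step 7: append 7 -> window=[6, 7] -> max=7
step 8: append 76 -> window=[7, 76] -> max=76
step 9: append 62 -> window=[76, 62] -> max=76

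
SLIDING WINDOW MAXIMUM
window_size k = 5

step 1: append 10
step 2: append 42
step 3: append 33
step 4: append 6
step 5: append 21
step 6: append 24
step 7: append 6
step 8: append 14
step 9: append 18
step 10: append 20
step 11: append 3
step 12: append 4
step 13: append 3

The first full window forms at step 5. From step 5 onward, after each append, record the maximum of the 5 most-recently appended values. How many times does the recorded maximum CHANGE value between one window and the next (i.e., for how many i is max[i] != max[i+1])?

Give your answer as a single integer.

step 1: append 10 -> window=[10] (not full yet)
step 2: append 42 -> window=[10, 42] (not full yet)
step 3: append 33 -> window=[10, 42, 33] (not full yet)
step 4: append 6 -> window=[10, 42, 33, 6] (not full yet)
step 5: append 21 -> window=[10, 42, 33, 6, 21] -> max=42
step 6: append 24 -> window=[42, 33, 6, 21, 24] -> max=42
step 7: append 6 -> window=[33, 6, 21, 24, 6] -> max=33
step 8: append 14 -> window=[6, 21, 24, 6, 14] -> max=24
step 9: append 18 -> window=[21, 24, 6, 14, 18] -> max=24
step 10: append 20 -> window=[24, 6, 14, 18, 20] -> max=24
step 11: append 3 -> window=[6, 14, 18, 20, 3] -> max=20
step 12: append 4 -> window=[14, 18, 20, 3, 4] -> max=20
step 13: append 3 -> window=[18, 20, 3, 4, 3] -> max=20
Recorded maximums: 42 42 33 24 24 24 20 20 20
Changes between consecutive maximums: 3

Answer: 3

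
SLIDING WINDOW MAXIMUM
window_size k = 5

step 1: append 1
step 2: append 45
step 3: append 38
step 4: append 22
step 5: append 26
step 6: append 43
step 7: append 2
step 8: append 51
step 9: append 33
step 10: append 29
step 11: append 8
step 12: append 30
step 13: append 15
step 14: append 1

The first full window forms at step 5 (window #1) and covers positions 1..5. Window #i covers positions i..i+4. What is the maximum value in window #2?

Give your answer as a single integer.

step 1: append 1 -> window=[1] (not full yet)
step 2: append 45 -> window=[1, 45] (not full yet)
step 3: append 38 -> window=[1, 45, 38] (not full yet)
step 4: append 22 -> window=[1, 45, 38, 22] (not full yet)
step 5: append 26 -> window=[1, 45, 38, 22, 26] -> max=45
step 6: append 43 -> window=[45, 38, 22, 26, 43] -> max=45
Window #2 max = 45

Answer: 45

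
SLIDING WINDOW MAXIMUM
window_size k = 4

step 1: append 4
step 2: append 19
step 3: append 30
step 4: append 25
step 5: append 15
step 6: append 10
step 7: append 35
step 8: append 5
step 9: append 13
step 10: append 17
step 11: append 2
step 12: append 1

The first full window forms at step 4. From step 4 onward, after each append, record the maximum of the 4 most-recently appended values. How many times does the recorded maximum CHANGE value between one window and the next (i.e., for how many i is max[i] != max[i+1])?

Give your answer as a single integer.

Answer: 2

Derivation:
step 1: append 4 -> window=[4] (not full yet)
step 2: append 19 -> window=[4, 19] (not full yet)
step 3: append 30 -> window=[4, 19, 30] (not full yet)
step 4: append 25 -> window=[4, 19, 30, 25] -> max=30
step 5: append 15 -> window=[19, 30, 25, 15] -> max=30
step 6: append 10 -> window=[30, 25, 15, 10] -> max=30
step 7: append 35 -> window=[25, 15, 10, 35] -> max=35
step 8: append 5 -> window=[15, 10, 35, 5] -> max=35
step 9: append 13 -> window=[10, 35, 5, 13] -> max=35
step 10: append 17 -> window=[35, 5, 13, 17] -> max=35
step 11: append 2 -> window=[5, 13, 17, 2] -> max=17
step 12: append 1 -> window=[13, 17, 2, 1] -> max=17
Recorded maximums: 30 30 30 35 35 35 35 17 17
Changes between consecutive maximums: 2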